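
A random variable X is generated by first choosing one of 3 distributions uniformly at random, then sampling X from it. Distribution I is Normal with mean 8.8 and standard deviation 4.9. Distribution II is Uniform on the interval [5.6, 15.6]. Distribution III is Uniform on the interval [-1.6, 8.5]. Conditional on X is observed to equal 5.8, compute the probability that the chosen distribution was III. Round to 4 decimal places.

0.3715

Likelihoods f(5.8 | ·): I: 0.0675022; II: 0.1; III: 0.0990099.
Posterior ∝ prior × likelihood. Numerator for III: 0.333333·0.0990099 = 0.0330033.
Normalizing constant: 0.333333·0.0675022 + 0.333333·0.1 + 0.333333·0.0990099 = 0.0888374.
P(III | observation) = 0.0330033 / 0.0888374 = 0.371503.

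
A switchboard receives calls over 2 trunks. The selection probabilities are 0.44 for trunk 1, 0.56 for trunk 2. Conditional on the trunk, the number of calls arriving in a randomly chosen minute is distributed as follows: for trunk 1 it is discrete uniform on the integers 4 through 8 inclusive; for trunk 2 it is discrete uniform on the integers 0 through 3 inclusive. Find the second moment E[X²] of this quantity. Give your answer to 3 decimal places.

18.680

For each component E[X²] = Var + (mean)², giving 1: 38; 2: 3.5.
Overall E[X²] = 0.44·38 + 0.56·3.5 = 18.68.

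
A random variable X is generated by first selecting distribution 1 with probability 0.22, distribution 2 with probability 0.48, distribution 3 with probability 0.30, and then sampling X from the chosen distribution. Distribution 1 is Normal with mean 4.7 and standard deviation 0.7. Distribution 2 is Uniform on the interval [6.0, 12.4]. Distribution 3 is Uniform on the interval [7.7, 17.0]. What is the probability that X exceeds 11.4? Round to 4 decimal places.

0.2556

Conditional on each component, P(X > 11.4): 1: 0; 2: 0.15625; 3: 0.602151.
By total probability, P(X > 11.4) = 0.22·0 + 0.48·0.15625 + 0.3·0.602151 = 0.255645.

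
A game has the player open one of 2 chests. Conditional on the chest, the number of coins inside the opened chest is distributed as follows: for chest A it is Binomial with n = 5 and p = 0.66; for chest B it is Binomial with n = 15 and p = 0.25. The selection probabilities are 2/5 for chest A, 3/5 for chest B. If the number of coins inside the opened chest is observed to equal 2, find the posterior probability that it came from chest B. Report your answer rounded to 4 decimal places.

0.5773

Likelihoods P(X=2 | ·): A: 0.171208; B: 0.155907.
Posterior ∝ prior × likelihood. Numerator for B: 0.6·0.155907 = 0.0935442.
Normalizing constant: 0.4·0.171208 + 0.6·0.155907 = 0.162028.
P(B | observation) = 0.0935442 / 0.162028 = 0.577335.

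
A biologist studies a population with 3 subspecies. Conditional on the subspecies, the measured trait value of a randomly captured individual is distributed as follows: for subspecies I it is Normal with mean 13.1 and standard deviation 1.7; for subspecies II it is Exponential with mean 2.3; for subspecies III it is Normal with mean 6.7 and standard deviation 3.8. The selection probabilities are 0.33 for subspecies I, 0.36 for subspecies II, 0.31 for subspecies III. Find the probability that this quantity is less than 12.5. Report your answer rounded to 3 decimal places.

Conditional on each subspecies, P(X < 12.5): I: 0.362066; II: 0.995638; III: 0.936534.
By total probability, P(X < 12.5) = 0.33·0.362066 + 0.36·0.995638 + 0.31·0.936534 = 0.768237.

0.768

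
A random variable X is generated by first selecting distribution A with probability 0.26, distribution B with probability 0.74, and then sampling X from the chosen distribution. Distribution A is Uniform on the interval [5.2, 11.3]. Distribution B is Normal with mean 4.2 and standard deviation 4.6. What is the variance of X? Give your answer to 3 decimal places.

Per component, A: μ=8.25, E[X²]=71.1633; B: μ=4.2, E[X²]=38.8.
E[X] = 0.26·8.25 + 0.74·4.2 = 5.253.
E[X²] = 0.26·71.1633 + 0.74·38.8 = 47.2145.
Var(X) = E[X²] − (E[X])² = 47.2145 − 27.594 = 19.6205.

19.620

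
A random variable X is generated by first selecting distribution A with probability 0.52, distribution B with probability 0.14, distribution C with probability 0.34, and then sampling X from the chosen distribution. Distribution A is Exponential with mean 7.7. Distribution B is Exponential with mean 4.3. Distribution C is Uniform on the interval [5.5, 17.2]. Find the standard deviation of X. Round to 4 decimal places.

6.5468

Per component, A: μ=7.7, E[X²]=118.58; B: μ=4.3, E[X²]=36.98; C: μ=11.35, E[X²]=140.23.
E[X] = 0.52·7.7 + 0.14·4.3 + 0.34·11.35 = 8.465.
E[X²] = 0.52·118.58 + 0.14·36.98 + 0.34·140.23 = 114.517.
Var(X) = E[X²] − (E[X])² = 114.517 − 71.6562 = 42.8608.
SD(X) = √42.8608 = 6.54681.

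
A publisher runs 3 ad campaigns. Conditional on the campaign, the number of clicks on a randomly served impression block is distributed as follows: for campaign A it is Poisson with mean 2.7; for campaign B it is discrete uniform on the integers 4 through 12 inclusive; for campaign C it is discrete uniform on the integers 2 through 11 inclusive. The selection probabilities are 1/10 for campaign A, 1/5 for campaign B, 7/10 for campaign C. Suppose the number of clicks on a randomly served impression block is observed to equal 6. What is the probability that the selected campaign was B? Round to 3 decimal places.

Likelihoods P(X=6 | ·): A: 0.0361622; B: 0.111111; C: 0.1.
Posterior ∝ prior × likelihood. Numerator for B: 0.2·0.111111 = 0.0222222.
Normalizing constant: 0.1·0.0361622 + 0.2·0.111111 + 0.7·0.1 = 0.0958384.
P(B | observation) = 0.0222222 / 0.0958384 = 0.231872.

0.232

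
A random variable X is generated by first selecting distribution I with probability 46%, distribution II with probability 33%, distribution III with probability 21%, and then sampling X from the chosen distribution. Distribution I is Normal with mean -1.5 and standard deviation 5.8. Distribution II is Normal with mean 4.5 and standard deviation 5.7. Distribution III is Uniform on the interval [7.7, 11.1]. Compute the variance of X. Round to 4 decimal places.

45.0041

Per component, I: μ=-1.5, E[X²]=35.89; II: μ=4.5, E[X²]=52.74; III: μ=9.4, E[X²]=89.3233.
E[X] = 0.46·-1.5 + 0.33·4.5 + 0.21·9.4 = 2.769.
E[X²] = 0.46·35.89 + 0.33·52.74 + 0.21·89.3233 = 52.6715.
Var(X) = E[X²] − (E[X])² = 52.6715 − 7.66736 = 45.0041.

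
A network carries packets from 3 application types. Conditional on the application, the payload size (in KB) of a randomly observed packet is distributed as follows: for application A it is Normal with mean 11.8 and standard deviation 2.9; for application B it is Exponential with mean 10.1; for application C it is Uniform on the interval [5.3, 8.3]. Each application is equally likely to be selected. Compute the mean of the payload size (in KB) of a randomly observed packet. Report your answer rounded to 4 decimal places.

Component means — A: 11.8; B: 10.1; C: 6.8.
E[X] = 0.333333·11.8 + 0.333333·10.1 + 0.333333·6.8 = 9.56667.

9.5667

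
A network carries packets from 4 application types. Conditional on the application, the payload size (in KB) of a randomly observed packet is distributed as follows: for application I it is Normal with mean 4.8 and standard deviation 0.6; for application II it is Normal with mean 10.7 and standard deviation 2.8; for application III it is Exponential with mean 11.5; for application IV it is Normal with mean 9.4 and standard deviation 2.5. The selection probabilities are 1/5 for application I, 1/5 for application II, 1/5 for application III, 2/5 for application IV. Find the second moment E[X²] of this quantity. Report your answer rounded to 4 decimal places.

For each component E[X²] = Var + (mean)², giving I: 23.4; II: 122.33; III: 264.5; IV: 94.61.
Overall E[X²] = 0.2·23.4 + 0.2·122.33 + 0.2·264.5 + 0.4·94.61 = 119.89.

119.8900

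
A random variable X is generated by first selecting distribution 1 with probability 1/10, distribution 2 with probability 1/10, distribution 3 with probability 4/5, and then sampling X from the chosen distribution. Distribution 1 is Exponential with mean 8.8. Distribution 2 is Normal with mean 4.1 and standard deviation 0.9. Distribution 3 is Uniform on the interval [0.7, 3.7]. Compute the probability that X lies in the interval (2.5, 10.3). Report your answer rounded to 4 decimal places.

Conditional on each component, P(2.5 < X < 10.3): 1: 0.442472; 2: 0.96228; 3: 0.4.
By total probability, P(2.5 < X < 10.3) = 0.1·0.442472 + 0.1·0.96228 + 0.8·0.4 = 0.460475.

0.4605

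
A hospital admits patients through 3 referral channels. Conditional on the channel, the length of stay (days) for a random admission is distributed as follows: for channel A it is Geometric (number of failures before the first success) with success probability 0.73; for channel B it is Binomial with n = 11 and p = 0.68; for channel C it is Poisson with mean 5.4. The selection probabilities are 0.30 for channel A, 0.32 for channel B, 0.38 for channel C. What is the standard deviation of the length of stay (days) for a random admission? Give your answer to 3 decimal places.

Per component, A: μ=0.369863, E[X²]=0.64346; B: μ=7.48, E[X²]=58.344; C: μ=5.4, E[X²]=34.56.
E[X] = 0.3·0.369863 + 0.32·7.48 + 0.38·5.4 = 4.55656.
E[X²] = 0.3·0.64346 + 0.32·58.344 + 0.38·34.56 = 31.9959.
Var(X) = E[X²] − (E[X])² = 31.9959 − 20.7622 = 11.2337.
SD(X) = √11.2337 = 3.35167.

3.352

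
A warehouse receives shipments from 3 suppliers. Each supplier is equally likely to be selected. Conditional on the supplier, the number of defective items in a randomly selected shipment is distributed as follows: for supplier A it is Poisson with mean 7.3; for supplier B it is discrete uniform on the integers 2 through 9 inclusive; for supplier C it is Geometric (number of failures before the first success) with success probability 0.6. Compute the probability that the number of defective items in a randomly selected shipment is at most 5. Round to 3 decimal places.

0.587

Conditional on each supplier, P(X ≤ 5): A: 0.264043; B: 0.5; C: 0.995904.
By total probability, P(X ≤ 5) = 0.333333·0.264043 + 0.333333·0.5 + 0.333333·0.995904 = 0.586649.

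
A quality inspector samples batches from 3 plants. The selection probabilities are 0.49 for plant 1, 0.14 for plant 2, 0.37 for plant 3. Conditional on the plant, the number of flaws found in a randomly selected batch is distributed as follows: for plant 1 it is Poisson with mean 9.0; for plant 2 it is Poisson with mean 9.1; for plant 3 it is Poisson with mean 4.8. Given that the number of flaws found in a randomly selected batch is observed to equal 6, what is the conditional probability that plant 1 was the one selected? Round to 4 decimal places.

Likelihoods P(X=6 | ·): 1: 0.0910903; 2: 0.0880716; 3: 0.139798.
Posterior ∝ prior × likelihood. Numerator for 1: 0.49·0.0910903 = 0.0446343.
Normalizing constant: 0.49·0.0910903 + 0.14·0.0880716 + 0.37·0.139798 = 0.10869.
P(1 | observation) = 0.0446343 / 0.10869 = 0.410658.

0.4107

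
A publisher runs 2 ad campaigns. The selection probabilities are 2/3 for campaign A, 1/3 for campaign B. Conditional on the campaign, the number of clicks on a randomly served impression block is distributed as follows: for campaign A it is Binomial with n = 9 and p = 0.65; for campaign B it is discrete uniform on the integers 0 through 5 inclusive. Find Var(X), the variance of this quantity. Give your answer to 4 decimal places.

4.8311

Per component, A: μ=5.85, E[X²]=36.27; B: μ=2.5, E[X²]=9.16667.
E[X] = 0.666667·5.85 + 0.333333·2.5 = 4.73333.
E[X²] = 0.666667·36.27 + 0.333333·9.16667 = 27.2356.
Var(X) = E[X²] − (E[X])² = 27.2356 − 22.4044 = 4.83111.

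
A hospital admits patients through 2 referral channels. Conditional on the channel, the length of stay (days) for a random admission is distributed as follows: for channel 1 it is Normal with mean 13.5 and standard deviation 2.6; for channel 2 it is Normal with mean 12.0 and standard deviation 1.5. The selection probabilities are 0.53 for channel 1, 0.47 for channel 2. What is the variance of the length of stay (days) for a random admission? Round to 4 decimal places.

Per component, 1: μ=13.5, E[X²]=189.01; 2: μ=12, E[X²]=146.25.
E[X] = 0.53·13.5 + 0.47·12 = 12.795.
E[X²] = 0.53·189.01 + 0.47·146.25 = 168.913.
Var(X) = E[X²] − (E[X])² = 168.913 − 163.712 = 5.20077.

5.2008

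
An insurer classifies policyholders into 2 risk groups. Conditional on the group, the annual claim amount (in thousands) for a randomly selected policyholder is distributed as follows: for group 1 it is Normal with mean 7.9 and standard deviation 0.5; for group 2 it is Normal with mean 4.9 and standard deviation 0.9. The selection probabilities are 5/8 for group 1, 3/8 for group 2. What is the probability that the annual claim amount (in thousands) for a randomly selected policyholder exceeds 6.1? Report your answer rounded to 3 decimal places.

0.659

Conditional on each group, P(X > 6.1): 1: 0.999841; 2: 0.0912112.
By total probability, P(X > 6.1) = 0.625·0.999841 + 0.375·0.0912112 = 0.659105.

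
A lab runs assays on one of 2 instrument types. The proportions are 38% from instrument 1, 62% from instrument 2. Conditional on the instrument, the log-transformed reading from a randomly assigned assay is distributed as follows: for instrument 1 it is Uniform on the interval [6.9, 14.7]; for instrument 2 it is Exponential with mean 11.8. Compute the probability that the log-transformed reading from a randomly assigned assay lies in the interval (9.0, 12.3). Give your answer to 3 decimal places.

Conditional on each instrument, P(9.0 < X < 12.3): 1: 0.423077; 2: 0.113783.
By total probability, P(9.0 < X < 12.3) = 0.38·0.423077 + 0.62·0.113783 = 0.231315.

0.231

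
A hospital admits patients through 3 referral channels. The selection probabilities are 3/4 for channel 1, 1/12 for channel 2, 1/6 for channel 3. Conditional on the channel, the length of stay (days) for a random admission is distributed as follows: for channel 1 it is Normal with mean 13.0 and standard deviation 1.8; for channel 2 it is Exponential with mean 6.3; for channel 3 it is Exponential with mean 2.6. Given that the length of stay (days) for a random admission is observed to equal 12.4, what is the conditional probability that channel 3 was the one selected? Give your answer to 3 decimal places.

0.003

Likelihoods f(12.4 | ·): 1: 0.209657; 2: 0.0221747; 3: 0.00326419.
Posterior ∝ prior × likelihood. Numerator for 3: 0.166667·0.00326419 = 0.000544032.
Normalizing constant: 0.75·0.209657 + 0.0833333·0.0221747 + 0.166667·0.00326419 = 0.159635.
P(3 | observation) = 0.000544032 / 0.159635 = 0.00340798.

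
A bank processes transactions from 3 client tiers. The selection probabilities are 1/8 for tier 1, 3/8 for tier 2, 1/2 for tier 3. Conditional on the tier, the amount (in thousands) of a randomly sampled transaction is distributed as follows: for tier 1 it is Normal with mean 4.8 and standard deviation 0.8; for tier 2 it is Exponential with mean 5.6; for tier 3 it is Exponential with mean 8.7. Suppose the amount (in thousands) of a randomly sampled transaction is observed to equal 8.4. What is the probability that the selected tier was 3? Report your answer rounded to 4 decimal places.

Likelihoods f(8.4 | ·): 1: 1.99797e-05; 2: 0.0398447; 3: 0.0437685.
Posterior ∝ prior × likelihood. Numerator for 3: 0.5·0.0437685 = 0.0218843.
Normalizing constant: 0.125·1.99797e-05 + 0.375·0.0398447 + 0.5·0.0437685 = 0.0368285.
P(3 | observation) = 0.0218843 / 0.0368285 = 0.594221.

0.5942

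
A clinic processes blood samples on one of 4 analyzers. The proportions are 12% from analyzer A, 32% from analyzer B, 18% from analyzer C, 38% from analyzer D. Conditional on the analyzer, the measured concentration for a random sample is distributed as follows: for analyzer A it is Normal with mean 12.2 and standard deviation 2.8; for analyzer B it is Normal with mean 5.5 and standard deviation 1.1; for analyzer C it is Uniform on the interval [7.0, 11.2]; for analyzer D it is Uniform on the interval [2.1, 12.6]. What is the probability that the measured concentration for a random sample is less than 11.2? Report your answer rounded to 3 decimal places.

0.873

Conditional on each analyzer, P(X < 11.2): A: 0.360492; B: 1; C: 1; D: 0.866667.
By total probability, P(X < 11.2) = 0.12·0.360492 + 0.32·1 + 0.18·1 + 0.38·0.866667 = 0.872592.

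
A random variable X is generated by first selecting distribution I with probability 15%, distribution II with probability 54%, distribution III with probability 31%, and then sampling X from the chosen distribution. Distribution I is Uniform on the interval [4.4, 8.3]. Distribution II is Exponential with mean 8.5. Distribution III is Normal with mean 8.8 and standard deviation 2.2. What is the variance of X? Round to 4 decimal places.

Per component, I: μ=6.35, E[X²]=41.59; II: μ=8.5, E[X²]=144.5; III: μ=8.8, E[X²]=82.28.
E[X] = 0.15·6.35 + 0.54·8.5 + 0.31·8.8 = 8.2705.
E[X²] = 0.15·41.59 + 0.54·144.5 + 0.31·82.28 = 109.775.
Var(X) = E[X²] − (E[X])² = 109.775 − 68.4012 = 41.3741.

41.3741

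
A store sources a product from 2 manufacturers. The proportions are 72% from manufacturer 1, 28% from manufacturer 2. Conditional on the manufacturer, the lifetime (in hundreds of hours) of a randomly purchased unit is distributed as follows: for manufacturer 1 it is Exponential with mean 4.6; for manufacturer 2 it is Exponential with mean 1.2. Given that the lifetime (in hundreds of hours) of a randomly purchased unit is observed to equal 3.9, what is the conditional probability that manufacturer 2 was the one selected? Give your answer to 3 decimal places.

Likelihoods f(3.9 | ·): 1: 0.0931185; 2: 0.0323118.
Posterior ∝ prior × likelihood. Numerator for 2: 0.28·0.0323118 = 0.00904732.
Normalizing constant: 0.72·0.0931185 + 0.28·0.0323118 = 0.0760926.
P(2 | observation) = 0.00904732 / 0.0760926 = 0.118899.

0.119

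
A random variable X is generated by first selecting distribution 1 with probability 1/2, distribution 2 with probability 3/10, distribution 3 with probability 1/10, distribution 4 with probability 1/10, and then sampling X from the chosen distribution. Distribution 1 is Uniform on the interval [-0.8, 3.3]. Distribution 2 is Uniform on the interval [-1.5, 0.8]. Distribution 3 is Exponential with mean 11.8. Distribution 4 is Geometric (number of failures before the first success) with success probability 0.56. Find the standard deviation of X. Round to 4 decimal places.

Per component, 1: μ=1.25, E[X²]=2.96333; 2: μ=-0.35, E[X²]=0.563333; 3: μ=11.8, E[X²]=278.48; 4: μ=0.785714, E[X²]=2.02041.
E[X] = 0.5·1.25 + 0.3·-0.35 + 0.1·11.8 + 0.1·0.785714 = 1.77857.
E[X²] = 0.5·2.96333 + 0.3·0.563333 + 0.1·278.48 + 0.1·2.02041 = 29.7007.
Var(X) = E[X²] − (E[X])² = 29.7007 − 3.16332 = 26.5374.
SD(X) = √26.5374 = 5.15145.

5.1514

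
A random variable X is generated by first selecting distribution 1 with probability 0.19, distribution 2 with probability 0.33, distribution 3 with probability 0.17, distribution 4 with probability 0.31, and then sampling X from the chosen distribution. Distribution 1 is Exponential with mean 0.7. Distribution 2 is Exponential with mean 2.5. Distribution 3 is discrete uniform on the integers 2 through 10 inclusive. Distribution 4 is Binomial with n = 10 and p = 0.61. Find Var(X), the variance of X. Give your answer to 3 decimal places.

Per component, 1: μ=0.7, E[X²]=0.98; 2: μ=2.5, E[X²]=12.5; 3: μ=6, E[X²]=42.6667; 4: μ=6.1, E[X²]=39.589.
E[X] = 0.19·0.7 + 0.33·2.5 + 0.17·6 + 0.31·6.1 = 3.869.
E[X²] = 0.19·0.98 + 0.33·12.5 + 0.17·42.6667 + 0.31·39.589 = 23.8371.
Var(X) = E[X²] − (E[X])² = 23.8371 − 14.9692 = 8.86796.

8.868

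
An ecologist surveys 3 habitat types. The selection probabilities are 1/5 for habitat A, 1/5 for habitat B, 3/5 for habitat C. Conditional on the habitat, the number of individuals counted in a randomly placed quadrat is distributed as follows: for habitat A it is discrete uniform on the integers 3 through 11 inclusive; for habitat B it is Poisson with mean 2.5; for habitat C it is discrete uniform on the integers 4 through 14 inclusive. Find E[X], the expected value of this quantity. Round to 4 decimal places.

7.3000

Component means — A: 7; B: 2.5; C: 9.
E[X] = 0.2·7 + 0.2·2.5 + 0.6·9 = 7.3.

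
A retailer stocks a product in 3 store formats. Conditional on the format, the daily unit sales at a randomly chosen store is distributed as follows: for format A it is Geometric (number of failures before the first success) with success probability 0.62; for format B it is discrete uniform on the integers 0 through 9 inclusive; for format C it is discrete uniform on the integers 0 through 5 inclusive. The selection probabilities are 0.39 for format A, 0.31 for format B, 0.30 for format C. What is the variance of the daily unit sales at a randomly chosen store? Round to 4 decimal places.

Per component, A: μ=0.612903, E[X²]=1.3642; B: μ=4.5, E[X²]=28.5; C: μ=2.5, E[X²]=9.16667.
E[X] = 0.39·0.612903 + 0.31·4.5 + 0.3·2.5 = 2.38403.
E[X²] = 0.39·1.3642 + 0.31·28.5 + 0.3·9.16667 = 12.117.
Var(X) = E[X²] − (E[X])² = 12.117 − 5.68361 = 6.43343.

6.4334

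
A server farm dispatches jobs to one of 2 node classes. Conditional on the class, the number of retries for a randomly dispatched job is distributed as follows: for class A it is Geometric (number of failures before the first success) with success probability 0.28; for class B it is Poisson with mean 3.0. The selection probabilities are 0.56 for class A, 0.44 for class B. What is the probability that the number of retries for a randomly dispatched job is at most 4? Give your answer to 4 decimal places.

Conditional on each class, P(X ≤ 4): A: 0.806508; B: 0.815263.
By total probability, P(X ≤ 4) = 0.56·0.806508 + 0.44·0.815263 = 0.81036.

0.8104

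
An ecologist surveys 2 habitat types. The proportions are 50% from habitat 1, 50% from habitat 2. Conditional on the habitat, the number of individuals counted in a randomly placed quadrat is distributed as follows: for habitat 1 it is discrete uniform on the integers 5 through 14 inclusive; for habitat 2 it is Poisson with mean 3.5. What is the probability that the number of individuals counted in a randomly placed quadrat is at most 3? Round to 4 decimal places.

Conditional on each habitat, P(X ≤ 3): 1: 0; 2: 0.536633.
By total probability, P(X ≤ 3) = 0.5·0 + 0.5·0.536633 = 0.268316.

0.2683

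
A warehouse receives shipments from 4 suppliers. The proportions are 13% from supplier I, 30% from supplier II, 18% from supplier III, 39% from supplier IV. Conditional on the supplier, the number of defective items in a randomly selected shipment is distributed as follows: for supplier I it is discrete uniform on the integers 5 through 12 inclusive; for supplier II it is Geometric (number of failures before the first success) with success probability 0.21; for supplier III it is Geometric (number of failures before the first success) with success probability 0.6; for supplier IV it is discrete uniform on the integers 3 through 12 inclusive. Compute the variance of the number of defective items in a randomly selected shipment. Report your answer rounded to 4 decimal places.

Per component, I: μ=8.5, E[X²]=77.5; II: μ=3.7619, E[X²]=32.0658; III: μ=0.666667, E[X²]=1.55556; IV: μ=7.5, E[X²]=64.5.
E[X] = 0.13·8.5 + 0.3·3.7619 + 0.18·0.666667 + 0.39·7.5 = 5.27857.
E[X²] = 0.13·77.5 + 0.3·32.0658 + 0.18·1.55556 + 0.39·64.5 = 45.1297.
Var(X) = E[X²] − (E[X])² = 45.1297 − 27.8633 = 17.2664.

17.2664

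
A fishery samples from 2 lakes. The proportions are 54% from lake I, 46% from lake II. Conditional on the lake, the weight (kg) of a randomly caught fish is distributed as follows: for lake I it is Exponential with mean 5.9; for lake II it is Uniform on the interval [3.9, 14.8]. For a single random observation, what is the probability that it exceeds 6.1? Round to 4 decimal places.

Conditional on each lake, P(X > 6.1): I: 0.355618; II: 0.798165.
By total probability, P(X > 6.1) = 0.54·0.355618 + 0.46·0.798165 = 0.55919.

0.5592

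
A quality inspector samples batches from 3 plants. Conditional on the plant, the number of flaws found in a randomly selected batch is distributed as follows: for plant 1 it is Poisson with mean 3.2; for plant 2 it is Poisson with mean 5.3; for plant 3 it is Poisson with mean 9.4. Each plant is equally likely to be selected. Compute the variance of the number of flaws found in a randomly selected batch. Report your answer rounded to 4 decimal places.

12.5956

Per component, 1: μ=3.2, E[X²]=13.44; 2: μ=5.3, E[X²]=33.39; 3: μ=9.4, E[X²]=97.76.
E[X] = 0.333333·3.2 + 0.333333·5.3 + 0.333333·9.4 = 5.96667.
E[X²] = 0.333333·13.44 + 0.333333·33.39 + 0.333333·97.76 = 48.1967.
Var(X) = E[X²] − (E[X])² = 48.1967 − 35.6011 = 12.5956.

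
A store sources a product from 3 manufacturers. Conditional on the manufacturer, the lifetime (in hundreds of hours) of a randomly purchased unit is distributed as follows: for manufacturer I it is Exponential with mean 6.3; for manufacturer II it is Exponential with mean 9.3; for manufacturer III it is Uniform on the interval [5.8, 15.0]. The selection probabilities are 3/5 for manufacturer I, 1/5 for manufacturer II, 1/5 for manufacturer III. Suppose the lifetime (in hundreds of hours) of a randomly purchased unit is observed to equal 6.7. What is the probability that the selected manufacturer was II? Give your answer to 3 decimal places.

0.161

Likelihoods f(6.7 | ·): I: 0.0548013; II: 0.0523164; III: 0.108696.
Posterior ∝ prior × likelihood. Numerator for II: 0.2·0.0523164 = 0.0104633.
Normalizing constant: 0.6·0.0548013 + 0.2·0.0523164 + 0.2·0.108696 = 0.0650832.
P(II | observation) = 0.0104633 / 0.0650832 = 0.160768.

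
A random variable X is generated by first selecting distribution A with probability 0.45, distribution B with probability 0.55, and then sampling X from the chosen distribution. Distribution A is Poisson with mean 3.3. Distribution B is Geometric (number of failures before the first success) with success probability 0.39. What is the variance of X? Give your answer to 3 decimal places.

4.437

Per component, A: μ=3.3, E[X²]=14.19; B: μ=1.5641, E[X²]=6.45694.
E[X] = 0.45·3.3 + 0.55·1.5641 = 2.34526.
E[X²] = 0.45·14.19 + 0.55·6.45694 = 9.93681.
Var(X) = E[X²] − (E[X])² = 9.93681 − 5.50023 = 4.43659.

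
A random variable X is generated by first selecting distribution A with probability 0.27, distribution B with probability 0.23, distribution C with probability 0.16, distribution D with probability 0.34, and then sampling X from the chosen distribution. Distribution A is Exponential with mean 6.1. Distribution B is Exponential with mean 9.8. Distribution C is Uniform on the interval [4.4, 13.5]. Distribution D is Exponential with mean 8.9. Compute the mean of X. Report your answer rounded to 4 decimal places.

Component means — A: 6.1; B: 9.8; C: 8.95; D: 8.9.
E[X] = 0.27·6.1 + 0.23·9.8 + 0.16·8.95 + 0.34·8.9 = 8.359.

8.3590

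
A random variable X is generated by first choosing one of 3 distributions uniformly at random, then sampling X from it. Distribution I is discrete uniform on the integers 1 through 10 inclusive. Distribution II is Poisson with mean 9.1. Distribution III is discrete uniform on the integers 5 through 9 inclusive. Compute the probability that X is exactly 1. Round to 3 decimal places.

Conditional on each component, P(X = 1): I: 0.1; II: 0.00101616; III: 0.
By total probability, P(X = 1) = 0.333333·0.1 + 0.333333·0.00101616 + 0.333333·0 = 0.0336721.

0.034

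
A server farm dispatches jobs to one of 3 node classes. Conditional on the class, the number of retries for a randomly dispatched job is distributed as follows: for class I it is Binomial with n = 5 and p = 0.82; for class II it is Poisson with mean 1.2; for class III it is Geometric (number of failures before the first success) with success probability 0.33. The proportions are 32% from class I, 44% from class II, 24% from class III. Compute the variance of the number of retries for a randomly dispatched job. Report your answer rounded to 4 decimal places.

3.8267

Per component, I: μ=4.1, E[X²]=17.548; II: μ=1.2, E[X²]=2.64; III: μ=2.0303, E[X²]=10.2746.
E[X] = 0.32·4.1 + 0.44·1.2 + 0.24·2.0303 = 2.32727.
E[X²] = 0.32·17.548 + 0.44·2.64 + 0.24·10.2746 = 9.24286.
Var(X) = E[X²] − (E[X])² = 9.24286 − 5.4162 = 3.82666.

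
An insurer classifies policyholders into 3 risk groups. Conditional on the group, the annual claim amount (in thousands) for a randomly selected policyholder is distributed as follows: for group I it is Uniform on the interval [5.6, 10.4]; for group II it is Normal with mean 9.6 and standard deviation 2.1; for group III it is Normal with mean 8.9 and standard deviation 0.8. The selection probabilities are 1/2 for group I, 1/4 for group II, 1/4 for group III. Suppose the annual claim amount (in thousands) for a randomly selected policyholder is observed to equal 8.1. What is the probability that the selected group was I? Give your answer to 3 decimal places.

0.481

Likelihoods f(8.1 | ·): I: 0.208333; II: 0.147198; III: 0.302463.
Posterior ∝ prior × likelihood. Numerator for I: 0.5·0.208333 = 0.104167.
Normalizing constant: 0.5·0.208333 + 0.25·0.147198 + 0.25·0.302463 = 0.216582.
P(I | observation) = 0.104167 / 0.216582 = 0.480957.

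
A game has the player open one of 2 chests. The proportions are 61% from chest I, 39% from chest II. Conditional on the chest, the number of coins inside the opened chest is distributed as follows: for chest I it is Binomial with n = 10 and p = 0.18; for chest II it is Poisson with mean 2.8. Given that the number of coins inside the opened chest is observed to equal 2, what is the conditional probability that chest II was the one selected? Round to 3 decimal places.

0.338

Likelihoods P(X=2 | ·): I: 0.298036; II: 0.238375.
Posterior ∝ prior × likelihood. Numerator for II: 0.39·0.238375 = 0.0929664.
Normalizing constant: 0.61·0.298036 + 0.39·0.238375 = 0.274768.
P(II | observation) = 0.0929664 / 0.274768 = 0.338345.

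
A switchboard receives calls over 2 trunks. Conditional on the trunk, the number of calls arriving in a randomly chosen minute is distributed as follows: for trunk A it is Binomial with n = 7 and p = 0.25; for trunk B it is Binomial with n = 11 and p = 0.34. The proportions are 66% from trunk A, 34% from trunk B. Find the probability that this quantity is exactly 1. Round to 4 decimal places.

Conditional on each trunk, P(X = 1): A: 0.311462; B: 0.0586558.
By total probability, P(X = 1) = 0.66·0.311462 + 0.34·0.0586558 = 0.225508.

0.2255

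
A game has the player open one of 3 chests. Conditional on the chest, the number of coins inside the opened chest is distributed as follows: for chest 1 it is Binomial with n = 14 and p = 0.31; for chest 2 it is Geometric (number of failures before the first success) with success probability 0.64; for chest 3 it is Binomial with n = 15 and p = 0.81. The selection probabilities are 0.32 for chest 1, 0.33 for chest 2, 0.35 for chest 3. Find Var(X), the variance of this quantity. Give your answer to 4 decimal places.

25.9029

Per component, 1: μ=4.34, E[X²]=21.8302; 2: μ=0.5625, E[X²]=1.19531; 3: μ=12.15, E[X²]=149.931.
E[X] = 0.32·4.34 + 0.33·0.5625 + 0.35·12.15 = 5.82692.
E[X²] = 0.32·21.8302 + 0.33·1.19531 + 0.35·149.931 = 59.856.
Var(X) = E[X²] − (E[X])² = 59.856 − 33.9531 = 25.9029.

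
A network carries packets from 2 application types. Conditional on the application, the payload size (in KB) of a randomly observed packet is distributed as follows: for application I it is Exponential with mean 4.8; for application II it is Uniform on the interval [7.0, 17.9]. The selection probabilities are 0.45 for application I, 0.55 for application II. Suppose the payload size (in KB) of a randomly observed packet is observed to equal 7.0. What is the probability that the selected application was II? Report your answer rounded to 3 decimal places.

Likelihoods f(7.0 | ·): I: 0.0484633; II: 0.0917431.
Posterior ∝ prior × likelihood. Numerator for II: 0.55·0.0917431 = 0.0504587.
Normalizing constant: 0.45·0.0484633 + 0.55·0.0917431 = 0.0722672.
P(II | observation) = 0.0504587 / 0.0722672 = 0.698224.

0.698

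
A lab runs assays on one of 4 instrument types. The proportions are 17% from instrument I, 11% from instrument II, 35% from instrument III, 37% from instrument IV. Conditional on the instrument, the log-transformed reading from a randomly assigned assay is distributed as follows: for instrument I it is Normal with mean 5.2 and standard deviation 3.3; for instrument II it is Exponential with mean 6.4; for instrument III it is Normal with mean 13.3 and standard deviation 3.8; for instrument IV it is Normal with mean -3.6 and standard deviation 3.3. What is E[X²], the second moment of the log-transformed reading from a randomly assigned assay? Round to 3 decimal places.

For each component E[X²] = Var + (mean)², giving I: 37.93; II: 81.92; III: 191.33; IV: 23.85.
Overall E[X²] = 0.17·37.93 + 0.11·81.92 + 0.35·191.33 + 0.37·23.85 = 91.2493.

91.249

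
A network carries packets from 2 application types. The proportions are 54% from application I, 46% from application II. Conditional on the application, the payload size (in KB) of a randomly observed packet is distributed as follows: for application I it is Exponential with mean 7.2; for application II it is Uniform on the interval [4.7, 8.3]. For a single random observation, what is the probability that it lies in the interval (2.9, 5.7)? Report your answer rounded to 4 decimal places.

Conditional on each application, P(2.9 < X < 5.7): I: 0.215372; II: 0.277778.
By total probability, P(2.9 < X < 5.7) = 0.54·0.215372 + 0.46·0.277778 = 0.244078.

0.2441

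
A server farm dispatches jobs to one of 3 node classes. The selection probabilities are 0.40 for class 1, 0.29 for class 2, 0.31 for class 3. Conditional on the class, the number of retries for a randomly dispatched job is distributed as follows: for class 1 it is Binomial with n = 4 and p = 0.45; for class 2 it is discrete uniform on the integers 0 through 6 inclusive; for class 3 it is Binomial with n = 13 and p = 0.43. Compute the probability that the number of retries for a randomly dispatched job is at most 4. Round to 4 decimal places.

0.6923

Conditional on each class, P(X ≤ 4): 1: 1; 2: 0.714286; 3: 0.274588.
By total probability, P(X ≤ 4) = 0.4·1 + 0.29·0.714286 + 0.31·0.274588 = 0.692265.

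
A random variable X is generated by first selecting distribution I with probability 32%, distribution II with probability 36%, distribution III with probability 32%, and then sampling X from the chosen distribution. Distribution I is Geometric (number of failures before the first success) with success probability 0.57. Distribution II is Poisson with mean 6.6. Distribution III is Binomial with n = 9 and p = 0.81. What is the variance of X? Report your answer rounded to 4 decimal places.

11.6081

Per component, I: μ=0.754386, E[X²]=1.89258; II: μ=6.6, E[X²]=50.16; III: μ=7.29, E[X²]=54.5292.
E[X] = 0.32·0.754386 + 0.36·6.6 + 0.32·7.29 = 4.9502.
E[X²] = 0.32·1.89258 + 0.36·50.16 + 0.32·54.5292 = 36.1126.
Var(X) = E[X²] − (E[X])² = 36.1126 − 24.5045 = 11.6081.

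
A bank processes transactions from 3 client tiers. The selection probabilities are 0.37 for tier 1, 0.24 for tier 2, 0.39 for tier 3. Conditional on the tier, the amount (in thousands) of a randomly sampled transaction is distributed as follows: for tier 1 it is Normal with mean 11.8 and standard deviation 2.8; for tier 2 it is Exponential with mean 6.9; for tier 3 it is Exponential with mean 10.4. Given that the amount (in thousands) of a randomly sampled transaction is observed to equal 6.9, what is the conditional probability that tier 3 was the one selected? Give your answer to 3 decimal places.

Likelihoods f(6.9 | ·): 1: 0.0308133; 2: 0.0533159; 3: 0.0495255.
Posterior ∝ prior × likelihood. Numerator for 3: 0.39·0.0495255 = 0.0193149.
Normalizing constant: 0.37·0.0308133 + 0.24·0.0533159 + 0.39·0.0495255 = 0.0435117.
P(3 | observation) = 0.0193149 / 0.0435117 = 0.443903.

0.444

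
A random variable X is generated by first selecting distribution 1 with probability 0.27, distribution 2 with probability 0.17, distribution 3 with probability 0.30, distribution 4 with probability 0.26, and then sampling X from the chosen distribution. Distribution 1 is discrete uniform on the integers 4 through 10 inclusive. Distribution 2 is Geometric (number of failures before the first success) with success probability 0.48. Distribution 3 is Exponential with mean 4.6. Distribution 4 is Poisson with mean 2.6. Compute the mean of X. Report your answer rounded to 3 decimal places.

Component means — 1: 7; 2: 1.08333; 3: 4.6; 4: 2.6.
E[X] = 0.27·7 + 0.17·1.08333 + 0.3·4.6 + 0.26·2.6 = 4.13017.

4.130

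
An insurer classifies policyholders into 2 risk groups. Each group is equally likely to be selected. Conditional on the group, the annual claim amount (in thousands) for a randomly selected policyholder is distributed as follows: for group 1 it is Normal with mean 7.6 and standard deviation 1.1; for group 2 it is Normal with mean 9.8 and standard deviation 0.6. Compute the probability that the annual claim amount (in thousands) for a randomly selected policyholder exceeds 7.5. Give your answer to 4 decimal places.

Conditional on each group, P(X > 7.5): 1: 0.536218; 2: 0.999937.
By total probability, P(X > 7.5) = 0.5·0.536218 + 0.5·0.999937 = 0.768077.

0.7681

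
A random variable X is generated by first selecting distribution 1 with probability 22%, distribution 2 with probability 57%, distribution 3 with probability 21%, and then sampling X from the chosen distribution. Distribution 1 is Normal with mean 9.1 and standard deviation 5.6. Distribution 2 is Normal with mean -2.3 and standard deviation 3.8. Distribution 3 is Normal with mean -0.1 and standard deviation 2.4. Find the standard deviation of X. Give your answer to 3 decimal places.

Per component, 1: μ=9.1, E[X²]=114.17; 2: μ=-2.3, E[X²]=19.73; 3: μ=-0.1, E[X²]=5.77.
E[X] = 0.22·9.1 + 0.57·-2.3 + 0.21·-0.1 = 0.67.
E[X²] = 0.22·114.17 + 0.57·19.73 + 0.21·5.77 = 37.5752.
Var(X) = E[X²] − (E[X])² = 37.5752 − 0.4489 = 37.1263.
SD(X) = √37.1263 = 6.09314.

6.093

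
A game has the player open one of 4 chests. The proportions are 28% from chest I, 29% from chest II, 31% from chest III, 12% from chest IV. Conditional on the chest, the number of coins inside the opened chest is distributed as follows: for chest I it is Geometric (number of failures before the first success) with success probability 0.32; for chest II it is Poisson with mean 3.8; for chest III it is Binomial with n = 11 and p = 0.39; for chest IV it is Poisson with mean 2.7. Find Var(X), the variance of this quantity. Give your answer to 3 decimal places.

Per component, I: μ=2.125, E[X²]=11.1562; II: μ=3.8, E[X²]=18.24; III: μ=4.29, E[X²]=21.021; IV: μ=2.7, E[X²]=9.99.
E[X] = 0.28·2.125 + 0.29·3.8 + 0.31·4.29 + 0.12·2.7 = 3.3509.
E[X²] = 0.28·11.1562 + 0.29·18.24 + 0.31·21.021 + 0.12·9.99 = 16.1287.
Var(X) = E[X²] − (E[X])² = 16.1287 − 11.2285 = 4.90013.

4.900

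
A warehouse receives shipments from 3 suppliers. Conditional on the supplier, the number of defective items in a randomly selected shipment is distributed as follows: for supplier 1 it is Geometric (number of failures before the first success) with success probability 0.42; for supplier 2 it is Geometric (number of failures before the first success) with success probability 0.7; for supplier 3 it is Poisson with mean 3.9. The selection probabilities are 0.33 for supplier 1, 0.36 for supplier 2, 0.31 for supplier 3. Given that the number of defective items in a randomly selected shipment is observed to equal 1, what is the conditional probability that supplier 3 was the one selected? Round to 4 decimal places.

0.1356

Likelihoods P(X=1 | ·): 1: 0.2436; 2: 0.21; 3: 0.0789435.
Posterior ∝ prior × likelihood. Numerator for 3: 0.31·0.0789435 = 0.0244725.
Normalizing constant: 0.33·0.2436 + 0.36·0.21 + 0.31·0.0789435 = 0.18046.
P(3 | observation) = 0.0244725 / 0.18046 = 0.135611.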